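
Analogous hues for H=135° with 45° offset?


Base hue: 135°
Left analog: (135 - 45) mod 360 = 90°
Right analog: (135 + 45) mod 360 = 180°
Analogous hues = 90° and 180°


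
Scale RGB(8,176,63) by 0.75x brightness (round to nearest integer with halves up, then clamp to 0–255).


Multiply each channel by 0.75, round half up, clamp to [0, 255]
R: 8×0.75 = 6
G: 176×0.75 = 132
B: 63×0.75 = 47.25 → round → 47
= RGB(6, 132, 47)


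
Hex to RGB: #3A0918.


3A → 58 (R)
09 → 9 (G)
18 → 24 (B)
= RGB(58, 9, 24)


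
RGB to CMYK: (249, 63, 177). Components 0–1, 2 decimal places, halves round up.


R'=249/255≈0.9765, G'=63/255≈0.2471, B'=177/255≈0.6941
K = 1 - max(R',G',B') = 1 - 249/255 = 6/255 = 0.02352… → 0.02
(1-R'-K)/(1-K) simplifies to (max-R)/max with max = 249:
C = (249-249)/249 = 0/249 = 0 → 0.00
M = (249-63)/249 = 186/249 = 0.74698… → 0.75
Y = (249-177)/249 = 72/249 = 0.28915… → 0.29
= CMYK(0.00, 0.75, 0.29, 0.02)


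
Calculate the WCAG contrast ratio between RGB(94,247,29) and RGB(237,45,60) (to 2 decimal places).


Linearize each sRGB channel c=v/255: c/12.92 if c ≤ 0.04045 else ((c+0.055)/1.055)^2.4
L = 0.2126×R_lin + 0.7152×G_lin + 0.0722×B_lin
Color 1 (94,247,29):
  R=94: 94/255≈0.3686 > 0.04045 → ((0.3686+0.055)/1.055)^2.4 ≈ 0.11193
  G=247: 247/255≈0.9686 > 0.04045 → ((0.9686+0.055)/1.055)^2.4 ≈ 0.93011
  B=29: 29/255≈0.1137 > 0.04045 → ((0.1137+0.055)/1.055)^2.4 ≈ 0.01229
  L1 = 0.2126×0.11193 + 0.7152×0.93011 + 0.0722×0.01229 ≈ 0.68990
Color 2 (237,45,60):
  R=237: 237/255≈0.9294 > 0.04045 → ((0.9294+0.055)/1.055)^2.4 ≈ 0.84687
  G=45: 45/255≈0.1765 > 0.04045 → ((0.1765+0.055)/1.055)^2.4 ≈ 0.02624
  B=60: 60/255≈0.2353 > 0.04045 → ((0.2353+0.055)/1.055)^2.4 ≈ 0.04519
  L2 = 0.2126×0.84687 + 0.7152×0.02624 + 0.0722×0.04519 ≈ 0.20208
Lighter = 0.68990, Darker = 0.20208
Ratio = (L_lighter + 0.05) / (L_darker + 0.05)
Ratio = (0.68990 + 0.05) / (0.20208 + 0.05) = 0.73990 / 0.25208 ≈ 2.9352
Ratio ≈ 2.94:1


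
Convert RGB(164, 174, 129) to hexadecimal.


R = 164 → A4 (hex)
G = 174 → AE (hex)
B = 129 → 81 (hex)
Hex = #A4AE81


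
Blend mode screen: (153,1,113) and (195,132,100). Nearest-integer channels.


Screen: C = 255 - (255-A)×(255-B)/255, rounded to nearest integer
R: 255 - (255-153)×(255-195)/255 = 255 - 6120/255 ≈ 255 - 24.000 = 231.000 → 231
G: 255 - (255-1)×(255-132)/255 = 255 - 31242/255 ≈ 255 - 122.518 = 132.482 → 132
B: 255 - (255-113)×(255-100)/255 = 255 - 22010/255 ≈ 255 - 86.314 = 168.686 → 169
= RGB(231, 132, 169)


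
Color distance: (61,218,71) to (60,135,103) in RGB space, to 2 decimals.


d = √[(R₁-R₂)² + (G₁-G₂)² + (B₁-B₂)²]
d = √[(61-60)² + (218-135)² + (71-103)²]
d = √[1 + 6889 + 1024]
d = √7914
d ≈ 88.96


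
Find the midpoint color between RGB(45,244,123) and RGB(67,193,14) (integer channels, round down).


Midpoint: each channel = ⌊(C₁+C₂)/2⌋
R: ⌊(45+67)/2⌋ = 56
G: ⌊(244+193)/2⌋ = 218
B: ⌊(123+14)/2⌋ = 68
= RGB(56, 218, 68)


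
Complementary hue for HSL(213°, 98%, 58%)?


Complement = opposite side of color wheel = hue + 180°
H' = (213 + 180) mod 360 = 33°
S and L unchanged.
= HSL(33°, 98%, 58%)


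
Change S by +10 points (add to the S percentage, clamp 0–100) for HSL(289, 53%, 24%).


Original S = 53%
Adjustment = +10 percentage points
New S = 53 + (10) = 63
Clamp to [0, 100] → 63
= HSL(289°, 63%, 24%)


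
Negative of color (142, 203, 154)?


Invert: (255-R, 255-G, 255-B)
R: 255-142 = 113
G: 255-203 = 52
B: 255-154 = 101
= RGB(113, 52, 101)


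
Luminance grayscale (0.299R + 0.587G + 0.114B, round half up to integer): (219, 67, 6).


Gray = 0.299×R + 0.587×G + 0.114×B
Gray = 0.299×219 + 0.587×67 + 0.114×6
Gray = 65.481 + 39.329 + 0.684
Gray = 105.494 → round half up → 105
Gray = 105


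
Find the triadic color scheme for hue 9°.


Triadic: equally spaced at 120° intervals
H1 = 9°
H2 = (9 + 120) mod 360 = 129°
H3 = (9 + 240) mod 360 = 249°
Triadic = 9°, 129°, 249°


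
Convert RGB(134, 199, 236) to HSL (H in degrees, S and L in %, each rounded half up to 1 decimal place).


Normalize: R'=134/255≈0.5255, G'=199/255≈0.7804, B'=236/255≈0.9255
Max=236/255, Min=134/255, Δ=Max-Min=102/255
L = (Max+Min)/2 = (236+134)/510 = 370/510 = 0.72549… → L = 72.5%
L > 0.5 → S = Δ/(2-Max-Min) = 102/(510-236-134) = 102/140 = 0.72857… → S = 72.9%
(the 1/255 factors cancel in S and H, so raw channel differences can be used)
Max is B' → H = 60 × ((R-G)/Δ + 4) = 60 × ((134-199)/102 + 4)
  -65/102 + 4 = -0.6372… + 4 = 3.3627…
  H = 60 × 3.3627… = 201.764…° → H = 201.8°
= HSL(201.8°, 72.9%, 72.5%)


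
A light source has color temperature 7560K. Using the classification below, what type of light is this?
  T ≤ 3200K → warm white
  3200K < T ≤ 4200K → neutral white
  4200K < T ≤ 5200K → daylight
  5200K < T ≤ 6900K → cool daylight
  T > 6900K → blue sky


Temperature: 7560K
7560K > 6900K → blue sky
Classification: blue sky


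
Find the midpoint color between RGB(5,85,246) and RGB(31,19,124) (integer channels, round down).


Midpoint: each channel = ⌊(C₁+C₂)/2⌋
R: ⌊(5+31)/2⌋ = 18
G: ⌊(85+19)/2⌋ = 52
B: ⌊(246+124)/2⌋ = 185
= RGB(18, 52, 185)


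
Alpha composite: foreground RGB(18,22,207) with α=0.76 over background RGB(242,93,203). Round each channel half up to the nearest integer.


C = α×F + (1-α)×B, with 1-α = 0.24
R: 0.76×18 + 0.24×242 = 13.68 + 58.08 = 71.76 → 72
G: 0.76×22 + 0.24×93 = 16.72 + 22.32 = 39.04 → 39
B: 0.76×207 + 0.24×203 = 157.32 + 48.72 = 206.04 → 206
= RGB(72, 39, 206)


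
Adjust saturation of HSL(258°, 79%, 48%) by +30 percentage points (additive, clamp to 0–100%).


Original S = 79%
Adjustment = +30 percentage points
New S = 79 + (30) = 109
Clamp to [0, 100] → 100
= HSL(258°, 100%, 48%)


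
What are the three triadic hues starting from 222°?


Triadic: equally spaced at 120° intervals
H1 = 222°
H2 = (222 + 120) mod 360 = 342°
H3 = (222 + 240) mod 360 = 102°
Triadic = 222°, 342°, 102°


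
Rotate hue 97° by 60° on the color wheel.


New hue = (H + rotation) mod 360
New hue = (97 + 60) mod 360
= 157 mod 360
= 157°


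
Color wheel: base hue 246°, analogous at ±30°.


Base hue: 246°
Left analog: (246 - 30) mod 360 = 216°
Right analog: (246 + 30) mod 360 = 276°
Analogous hues = 216° and 276°


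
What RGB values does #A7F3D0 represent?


A7 → 167 (R)
F3 → 243 (G)
D0 → 208 (B)
= RGB(167, 243, 208)


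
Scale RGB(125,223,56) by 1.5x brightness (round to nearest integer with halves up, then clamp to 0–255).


Multiply each channel by 1.5, round half up, clamp to [0, 255]
R: 125×1.5 = 187.5 → round → 188
G: 223×1.5 = 334.5 → round → 335 → clamp → 255
B: 56×1.5 = 84
= RGB(188, 255, 84)


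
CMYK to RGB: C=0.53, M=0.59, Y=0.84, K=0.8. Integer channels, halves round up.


R = 255 × (1-C) × (1-K) = 255 × 0.47 × 0.20 = 23.97 → 24
G = 255 × (1-M) × (1-K) = 255 × 0.41 × 0.20 = 20.91 → 21
B = 255 × (1-Y) × (1-K) = 255 × 0.16 × 0.20 = 8.16 → 8
= RGB(24, 21, 8)


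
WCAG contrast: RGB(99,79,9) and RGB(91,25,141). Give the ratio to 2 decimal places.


Linearize each sRGB channel c=v/255: c/12.92 if c ≤ 0.04045 else ((c+0.055)/1.055)^2.4
L = 0.2126×R_lin + 0.7152×G_lin + 0.0722×B_lin
Color 1 (99,79,9):
  R=99: 99/255≈0.3882 > 0.04045 → ((0.3882+0.055)/1.055)^2.4 ≈ 0.12477
  G=79: 79/255≈0.3098 > 0.04045 → ((0.3098+0.055)/1.055)^2.4 ≈ 0.07819
  B=9: 9/255≈0.0353 ≤ 0.04045 → 0.0353/12.92 ≈ 0.00273
  L1 = 0.2126×0.12477 + 0.7152×0.07819 + 0.0722×0.00273 ≈ 0.08264
Color 2 (91,25,141):
  R=91: 91/255≈0.3569 > 0.04045 → ((0.3569+0.055)/1.055)^2.4 ≈ 0.10462
  G=25: 25/255≈0.0980 > 0.04045 → ((0.0980+0.055)/1.055)^2.4 ≈ 0.00972
  B=141: 141/255≈0.5529 > 0.04045 → ((0.5529+0.055)/1.055)^2.4 ≈ 0.26636
  L2 = 0.2126×0.10462 + 0.7152×0.00972 + 0.0722×0.26636 ≈ 0.04842
Lighter = 0.08264, Darker = 0.04842
Ratio = (L_lighter + 0.05) / (L_darker + 0.05)
Ratio = (0.08264 + 0.05) / (0.04842 + 0.05) = 0.13264 / 0.09842 ≈ 1.3477
Ratio ≈ 1.35:1


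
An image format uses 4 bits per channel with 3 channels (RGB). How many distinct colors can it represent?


Total bits = 4 bits/channel × 3 channels = 12 bits
Distinct colors = 2^12
= 4,096 colors


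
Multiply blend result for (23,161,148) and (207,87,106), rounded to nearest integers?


Multiply: C = A×B/255, rounded to nearest integer
R: 23×207/255 = 4761/255 ≈ 18.671 → 19
G: 161×87/255 = 14007/255 ≈ 54.929 → 55
B: 148×106/255 = 15688/255 ≈ 61.522 → 62
= RGB(19, 55, 62)


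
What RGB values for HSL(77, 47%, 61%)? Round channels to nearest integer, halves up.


H=77°, S=0.47, L=0.61
C = (1-|2L-1|)×S = (1-|0.22|)×0.47 = 0.3666
H' = H/60 = 77/60 ≈ 1.2833; X = C×(1-|H' mod 2 - 1|) = 0.26273
m = L - C/2 = 0.61 - 0.1833 = 0.4267
Sector ⌊H'⌋ = 1 → (R',G',B') = (0.26273, 0.3666, 0.0)
RGB = ((R'+m)×255, (G'+m)×255, (B'+m)×255) = (175.80465, 202.2915, 108.8085)
Round half up → RGB(176, 202, 109)


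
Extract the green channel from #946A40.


Color: #946A40
R = 94 = 148
G = 6A = 106
B = 40 = 64
Green = 106


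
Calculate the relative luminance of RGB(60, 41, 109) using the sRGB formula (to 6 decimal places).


Linearize each channel (sRGB transfer function): c = v/255; c_lin = c/12.92 if c ≤ 0.04045, else ((c+0.055)/1.055)^2.4
  R: 60/255 ≈ 0.235294 > 0.04045 → ((0.235294+0.055)/1.055)^2.4 ≈ 0.045186
  G: 41/255 ≈ 0.160784 > 0.04045 → ((0.160784+0.055)/1.055)^2.4 ≈ 0.022174
  B: 109/255 ≈ 0.427451 > 0.04045 → ((0.427451+0.055)/1.055)^2.4 ≈ 0.152926
R_lin = 0.045186, G_lin = 0.022174, B_lin = 0.152926
L = 0.2126×R + 0.7152×G + 0.0722×B
L = 0.2126×0.045186 + 0.7152×0.022174 + 0.0722×0.152926
L ≈ 0.036507


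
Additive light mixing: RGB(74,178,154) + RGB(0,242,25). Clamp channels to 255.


Additive: each channel = min(255, C₁+C₂)
R: 74+0 = 74 → 74
G: 178+242 = 420 → 255
B: 154+25 = 179 → 179
= RGB(74, 255, 179)


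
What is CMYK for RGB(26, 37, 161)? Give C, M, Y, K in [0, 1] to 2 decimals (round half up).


R'=26/255≈0.1020, G'=37/255≈0.1451, B'=161/255≈0.6314
K = 1 - max(R',G',B') = 1 - 161/255 = 94/255 = 0.36862… → 0.37
(1-R'-K)/(1-K) simplifies to (max-R)/max with max = 161:
C = (161-26)/161 = 135/161 = 0.83850… → 0.84
M = (161-37)/161 = 124/161 = 0.77018… → 0.77
Y = (161-161)/161 = 0/161 = 0 → 0.00
= CMYK(0.84, 0.77, 0.00, 0.37)


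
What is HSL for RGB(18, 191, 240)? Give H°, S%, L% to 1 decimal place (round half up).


Normalize: R'=18/255≈0.0706, G'=191/255≈0.7490, B'=240/255≈0.9412
Max=240/255, Min=18/255, Δ=Max-Min=222/255
L = (Max+Min)/2 = (240+18)/510 = 258/510 = 0.50588… → L = 50.6%
L > 0.5 → S = Δ/(2-Max-Min) = 222/(510-240-18) = 222/252 = 0.88095… → S = 88.1%
(the 1/255 factors cancel in S and H, so raw channel differences can be used)
Max is B' → H = 60 × ((R-G)/Δ + 4) = 60 × ((18-191)/222 + 4)
  -173/222 + 4 = -0.7792… + 4 = 3.2207…
  H = 60 × 3.2207… = 193.243…° → H = 193.2°
= HSL(193.2°, 88.1%, 50.6%)


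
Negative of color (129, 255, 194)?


Invert: (255-R, 255-G, 255-B)
R: 255-129 = 126
G: 255-255 = 0
B: 255-194 = 61
= RGB(126, 0, 61)


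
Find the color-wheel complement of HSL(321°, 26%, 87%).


Complement = opposite side of color wheel = hue + 180°
H' = (321 + 180) mod 360 = 141°
S and L unchanged.
= HSL(141°, 26%, 87%)


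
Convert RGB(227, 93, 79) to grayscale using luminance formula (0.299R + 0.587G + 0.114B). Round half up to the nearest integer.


Gray = 0.299×R + 0.587×G + 0.114×B
Gray = 0.299×227 + 0.587×93 + 0.114×79
Gray = 67.873 + 54.591 + 9.006
Gray = 131.470 → round half up → 131
Gray = 131


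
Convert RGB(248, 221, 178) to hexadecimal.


R = 248 → F8 (hex)
G = 221 → DD (hex)
B = 178 → B2 (hex)
Hex = #F8DDB2


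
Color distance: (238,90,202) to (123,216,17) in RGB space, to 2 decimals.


d = √[(R₁-R₂)² + (G₁-G₂)² + (B₁-B₂)²]
d = √[(238-123)² + (90-216)² + (202-17)²]
d = √[13225 + 15876 + 34225]
d = √63326
d ≈ 251.65


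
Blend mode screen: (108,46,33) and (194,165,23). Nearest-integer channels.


Screen: C = 255 - (255-A)×(255-B)/255, rounded to nearest integer
R: 255 - (255-108)×(255-194)/255 = 255 - 8967/255 ≈ 255 - 35.165 = 219.835 → 220
G: 255 - (255-46)×(255-165)/255 = 255 - 18810/255 ≈ 255 - 73.765 = 181.235 → 181
B: 255 - (255-33)×(255-23)/255 = 255 - 51504/255 ≈ 255 - 201.976 = 53.024 → 53
= RGB(220, 181, 53)


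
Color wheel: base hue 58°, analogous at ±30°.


Base hue: 58°
Left analog: (58 - 30) mod 360 = 28°
Right analog: (58 + 30) mod 360 = 88°
Analogous hues = 28° and 88°


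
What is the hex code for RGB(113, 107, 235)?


R = 113 → 71 (hex)
G = 107 → 6B (hex)
B = 235 → EB (hex)
Hex = #716BEB


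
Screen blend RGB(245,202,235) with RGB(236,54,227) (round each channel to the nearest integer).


Screen: C = 255 - (255-A)×(255-B)/255, rounded to nearest integer
R: 255 - (255-245)×(255-236)/255 = 255 - 190/255 ≈ 255 - 0.745 = 254.255 → 254
G: 255 - (255-202)×(255-54)/255 = 255 - 10653/255 ≈ 255 - 41.776 = 213.224 → 213
B: 255 - (255-235)×(255-227)/255 = 255 - 560/255 ≈ 255 - 2.196 = 252.804 → 253
= RGB(254, 213, 253)


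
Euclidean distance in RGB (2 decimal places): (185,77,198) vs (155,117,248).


d = √[(R₁-R₂)² + (G₁-G₂)² + (B₁-B₂)²]
d = √[(185-155)² + (77-117)² + (198-248)²]
d = √[900 + 1600 + 2500]
d = √5000
d ≈ 70.71


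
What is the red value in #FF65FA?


Color: #FF65FA
R = FF = 255
G = 65 = 101
B = FA = 250
Red = 255


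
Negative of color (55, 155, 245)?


Invert: (255-R, 255-G, 255-B)
R: 255-55 = 200
G: 255-155 = 100
B: 255-245 = 10
= RGB(200, 100, 10)


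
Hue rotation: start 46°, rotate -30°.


New hue = (H + rotation) mod 360
New hue = (46 -30) mod 360
= 16 mod 360
= 16°


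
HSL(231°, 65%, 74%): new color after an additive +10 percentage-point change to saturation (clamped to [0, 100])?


Original S = 65%
Adjustment = +10 percentage points
New S = 65 + (10) = 75
Clamp to [0, 100] → 75
= HSL(231°, 75%, 74%)


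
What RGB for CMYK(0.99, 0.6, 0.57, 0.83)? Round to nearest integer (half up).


R = 255 × (1-C) × (1-K) = 255 × 0.01 × 0.17 = 0.4335 → 0
G = 255 × (1-M) × (1-K) = 255 × 0.40 × 0.17 = 17.34 → 17
B = 255 × (1-Y) × (1-K) = 255 × 0.43 × 0.17 = 18.6405 → 19
= RGB(0, 17, 19)


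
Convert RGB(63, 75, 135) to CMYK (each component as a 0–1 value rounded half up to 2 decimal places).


R'=63/255≈0.2471, G'=75/255≈0.2941, B'=135/255≈0.5294
K = 1 - max(R',G',B') = 1 - 135/255 = 120/255 = 0.47058… → 0.47
(1-R'-K)/(1-K) simplifies to (max-R)/max with max = 135:
C = (135-63)/135 = 72/135 = 0.53333… → 0.53
M = (135-75)/135 = 60/135 = 0.44444… → 0.44
Y = (135-135)/135 = 0/135 = 0 → 0.00
= CMYK(0.53, 0.44, 0.00, 0.47)


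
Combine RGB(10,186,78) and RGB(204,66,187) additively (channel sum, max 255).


Additive: each channel = min(255, C₁+C₂)
R: 10+204 = 214 → 214
G: 186+66 = 252 → 252
B: 78+187 = 265 → 255
= RGB(214, 252, 255)


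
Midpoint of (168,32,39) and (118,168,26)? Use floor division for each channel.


Midpoint: each channel = ⌊(C₁+C₂)/2⌋
R: ⌊(168+118)/2⌋ = 143
G: ⌊(32+168)/2⌋ = 100
B: ⌊(39+26)/2⌋ = 32
= RGB(143, 100, 32)


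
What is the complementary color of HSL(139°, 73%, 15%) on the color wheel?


Complement = opposite side of color wheel = hue + 180°
H' = (139 + 180) mod 360 = 319°
S and L unchanged.
= HSL(319°, 73%, 15%)


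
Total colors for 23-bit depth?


Colors = 2^bits = 2^23
= 8,388,608 colors


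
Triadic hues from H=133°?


Triadic: equally spaced at 120° intervals
H1 = 133°
H2 = (133 + 120) mod 360 = 253°
H3 = (133 + 240) mod 360 = 13°
Triadic = 133°, 253°, 13°


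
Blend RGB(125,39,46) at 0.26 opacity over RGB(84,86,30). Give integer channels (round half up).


C = α×F + (1-α)×B, with 1-α = 0.74
R: 0.26×125 + 0.74×84 = 32.50 + 62.16 = 94.66 → 95
G: 0.26×39 + 0.74×86 = 10.14 + 63.64 = 73.78 → 74
B: 0.26×46 + 0.74×30 = 11.96 + 22.20 = 34.16 → 34
= RGB(95, 74, 34)


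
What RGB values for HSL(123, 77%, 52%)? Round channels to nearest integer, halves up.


H=123°, S=0.77, L=0.52
C = (1-|2L-1|)×S = (1-|0.04|)×0.77 = 0.7392
H' = H/60 = 123/60 ≈ 2.0500; X = C×(1-|H' mod 2 - 1|) = 0.03696
m = L - C/2 = 0.52 - 0.3696 = 0.1504
Sector ⌊H'⌋ = 2 → (R',G',B') = (0.0, 0.7392, 0.03696)
RGB = ((R'+m)×255, (G'+m)×255, (B'+m)×255) = (38.352, 226.848, 47.7768)
Round half up → RGB(38, 227, 48)


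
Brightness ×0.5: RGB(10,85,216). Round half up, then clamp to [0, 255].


Multiply each channel by 0.5, round half up, clamp to [0, 255]
R: 10×0.5 = 5
G: 85×0.5 = 42.5 → round → 43
B: 216×0.5 = 108
= RGB(5, 43, 108)


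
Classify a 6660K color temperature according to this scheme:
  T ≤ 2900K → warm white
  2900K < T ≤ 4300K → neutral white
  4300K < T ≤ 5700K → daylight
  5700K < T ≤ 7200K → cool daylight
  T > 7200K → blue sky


Temperature: 6660K
5700K < 6660K ≤ 7200K → cool daylight
Classification: cool daylight


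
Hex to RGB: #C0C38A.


C0 → 192 (R)
C3 → 195 (G)
8A → 138 (B)
= RGB(192, 195, 138)


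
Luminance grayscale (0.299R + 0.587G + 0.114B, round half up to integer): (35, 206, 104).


Gray = 0.299×R + 0.587×G + 0.114×B
Gray = 0.299×35 + 0.587×206 + 0.114×104
Gray = 10.465 + 120.922 + 11.856
Gray = 143.243 → round half up → 143
Gray = 143


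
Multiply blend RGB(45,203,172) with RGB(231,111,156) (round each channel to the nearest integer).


Multiply: C = A×B/255, rounded to nearest integer
R: 45×231/255 = 10395/255 ≈ 40.765 → 41
G: 203×111/255 = 22533/255 ≈ 88.365 → 88
B: 172×156/255 = 26832/255 ≈ 105.224 → 105
= RGB(41, 88, 105)


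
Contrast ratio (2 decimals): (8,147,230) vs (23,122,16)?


Linearize each sRGB channel c=v/255: c/12.92 if c ≤ 0.04045 else ((c+0.055)/1.055)^2.4
L = 0.2126×R_lin + 0.7152×G_lin + 0.0722×B_lin
Color 1 (8,147,230):
  R=8: 8/255≈0.0314 ≤ 0.04045 → 0.0314/12.92 ≈ 0.00243
  G=147: 147/255≈0.5765 > 0.04045 → ((0.5765+0.055)/1.055)^2.4 ≈ 0.29177
  B=230: 230/255≈0.9020 > 0.04045 → ((0.9020+0.055)/1.055)^2.4 ≈ 0.79130
  L1 = 0.2126×0.00243 + 0.7152×0.29177 + 0.0722×0.79130 ≈ 0.26632
Color 2 (23,122,16):
  R=23: 23/255≈0.0902 > 0.04045 → ((0.0902+0.055)/1.055)^2.4 ≈ 0.00857
  G=122: 122/255≈0.4784 > 0.04045 → ((0.4784+0.055)/1.055)^2.4 ≈ 0.19462
  B=16: 16/255≈0.0627 > 0.04045 → ((0.0627+0.055)/1.055)^2.4 ≈ 0.00518
  L2 = 0.2126×0.00857 + 0.7152×0.19462 + 0.0722×0.00518 ≈ 0.14139
Lighter = 0.26632, Darker = 0.14139
Ratio = (L_lighter + 0.05) / (L_darker + 0.05)
Ratio = (0.26632 + 0.05) / (0.14139 + 0.05) = 0.31632 / 0.19139 ≈ 1.6528
Ratio ≈ 1.65:1


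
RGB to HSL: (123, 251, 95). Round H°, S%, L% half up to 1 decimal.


Normalize: R'=123/255≈0.4824, G'=251/255≈0.9843, B'=95/255≈0.3725
Max=251/255, Min=95/255, Δ=Max-Min=156/255
L = (Max+Min)/2 = (251+95)/510 = 346/510 = 0.67843… → L = 67.8%
L > 0.5 → S = Δ/(2-Max-Min) = 156/(510-251-95) = 156/164 = 0.95121… → S = 95.1%
(the 1/255 factors cancel in S and H, so raw channel differences can be used)
Max is G' → H = 60 × ((B-R)/Δ + 2) = 60 × ((95-123)/156 + 2)
  -28/156 + 2 = -0.1794… + 2 = 1.8205…
  H = 60 × 1.8205… = 109.230…° → H = 109.2°
= HSL(109.2°, 95.1%, 67.8%)


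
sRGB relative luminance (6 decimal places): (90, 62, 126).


Linearize each channel (sRGB transfer function): c = v/255; c_lin = c/12.92 if c ≤ 0.04045, else ((c+0.055)/1.055)^2.4
  R: 90/255 ≈ 0.352941 > 0.04045 → ((0.352941+0.055)/1.055)^2.4 ≈ 0.102242
  G: 62/255 ≈ 0.243137 > 0.04045 → ((0.243137+0.055)/1.055)^2.4 ≈ 0.048172
  B: 126/255 ≈ 0.494118 > 0.04045 → ((0.494118+0.055)/1.055)^2.4 ≈ 0.208637
R_lin = 0.102242, G_lin = 0.048172, B_lin = 0.208637
L = 0.2126×R + 0.7152×G + 0.0722×B
L = 0.2126×0.102242 + 0.7152×0.048172 + 0.0722×0.208637
L ≈ 0.071253


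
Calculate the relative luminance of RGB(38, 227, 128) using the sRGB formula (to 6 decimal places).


Linearize each channel (sRGB transfer function): c = v/255; c_lin = c/12.92 if c ≤ 0.04045, else ((c+0.055)/1.055)^2.4
  R: 38/255 ≈ 0.149020 > 0.04045 → ((0.149020+0.055)/1.055)^2.4 ≈ 0.019382
  G: 227/255 ≈ 0.890196 > 0.04045 → ((0.890196+0.055)/1.055)^2.4 ≈ 0.768151
  B: 128/255 ≈ 0.501961 > 0.04045 → ((0.501961+0.055)/1.055)^2.4 ≈ 0.215861
R_lin = 0.019382, G_lin = 0.768151, B_lin = 0.215861
L = 0.2126×R + 0.7152×G + 0.0722×B
L = 0.2126×0.019382 + 0.7152×0.768151 + 0.0722×0.215861
L ≈ 0.569088


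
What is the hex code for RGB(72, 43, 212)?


R = 72 → 48 (hex)
G = 43 → 2B (hex)
B = 212 → D4 (hex)
Hex = #482BD4


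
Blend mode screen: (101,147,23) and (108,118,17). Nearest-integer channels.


Screen: C = 255 - (255-A)×(255-B)/255, rounded to nearest integer
R: 255 - (255-101)×(255-108)/255 = 255 - 22638/255 ≈ 255 - 88.776 = 166.224 → 166
G: 255 - (255-147)×(255-118)/255 = 255 - 14796/255 ≈ 255 - 58.024 = 196.976 → 197
B: 255 - (255-23)×(255-17)/255 = 255 - 55216/255 ≈ 255 - 216.533 = 38.467 → 38
= RGB(166, 197, 38)


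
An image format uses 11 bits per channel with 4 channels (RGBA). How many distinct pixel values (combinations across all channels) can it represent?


Total bits = 11 bits/channel × 4 channels = 44 bits
Distinct pixel values = 2^44
= 17,592,186,044,416 pixel values


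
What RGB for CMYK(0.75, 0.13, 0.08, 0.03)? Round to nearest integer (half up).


R = 255 × (1-C) × (1-K) = 255 × 0.25 × 0.97 = 61.8375 → 62
G = 255 × (1-M) × (1-K) = 255 × 0.87 × 0.97 = 215.1945 → 215
B = 255 × (1-Y) × (1-K) = 255 × 0.92 × 0.97 = 227.562 → 228
= RGB(62, 215, 228)


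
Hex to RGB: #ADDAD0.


AD → 173 (R)
DA → 218 (G)
D0 → 208 (B)
= RGB(173, 218, 208)


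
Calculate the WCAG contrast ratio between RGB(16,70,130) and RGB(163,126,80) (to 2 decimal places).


Linearize each sRGB channel c=v/255: c/12.92 if c ≤ 0.04045 else ((c+0.055)/1.055)^2.4
L = 0.2126×R_lin + 0.7152×G_lin + 0.0722×B_lin
Color 1 (16,70,130):
  R=16: 16/255≈0.0627 > 0.04045 → ((0.0627+0.055)/1.055)^2.4 ≈ 0.00518
  G=70: 70/255≈0.2745 > 0.04045 → ((0.2745+0.055)/1.055)^2.4 ≈ 0.06125
  B=130: 130/255≈0.5098 > 0.04045 → ((0.5098+0.055)/1.055)^2.4 ≈ 0.22323
  L1 = 0.2126×0.00518 + 0.7152×0.06125 + 0.0722×0.22323 ≈ 0.06102
Color 2 (163,126,80):
  R=163: 163/255≈0.6392 > 0.04045 → ((0.6392+0.055)/1.055)^2.4 ≈ 0.36625
  G=126: 126/255≈0.4941 > 0.04045 → ((0.4941+0.055)/1.055)^2.4 ≈ 0.20864
  B=80: 80/255≈0.3137 > 0.04045 → ((0.3137+0.055)/1.055)^2.4 ≈ 0.08022
  L2 = 0.2126×0.36625 + 0.7152×0.20864 + 0.0722×0.08022 ≈ 0.23287
Lighter = 0.23287, Darker = 0.06102
Ratio = (L_lighter + 0.05) / (L_darker + 0.05)
Ratio = (0.23287 + 0.05) / (0.06102 + 0.05) = 0.28287 / 0.11102 ≈ 2.5479
Ratio ≈ 2.55:1


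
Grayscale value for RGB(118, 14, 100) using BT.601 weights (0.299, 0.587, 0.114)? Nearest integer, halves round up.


Gray = 0.299×R + 0.587×G + 0.114×B
Gray = 0.299×118 + 0.587×14 + 0.114×100
Gray = 35.282 + 8.218 + 11.400
Gray = 54.900 → round half up → 55
Gray = 55


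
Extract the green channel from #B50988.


Color: #B50988
R = B5 = 181
G = 09 = 9
B = 88 = 136
Green = 9


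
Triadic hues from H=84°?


Triadic: equally spaced at 120° intervals
H1 = 84°
H2 = (84 + 120) mod 360 = 204°
H3 = (84 + 240) mod 360 = 324°
Triadic = 84°, 204°, 324°


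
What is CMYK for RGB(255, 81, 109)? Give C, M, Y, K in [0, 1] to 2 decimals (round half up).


R'=255/255≈1.0000, G'=81/255≈0.3176, B'=109/255≈0.4275
K = 1 - max(R',G',B') = 1 - 255/255 = 0/255 = 0 → 0.00
(1-R'-K)/(1-K) simplifies to (max-R)/max with max = 255:
C = (255-255)/255 = 0/255 = 0 → 0.00
M = (255-81)/255 = 174/255 = 0.68235… → 0.68
Y = (255-109)/255 = 146/255 = 0.57254… → 0.57
= CMYK(0.00, 0.68, 0.57, 0.00)


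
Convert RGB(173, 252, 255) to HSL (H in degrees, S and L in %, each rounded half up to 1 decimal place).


Normalize: R'=173/255≈0.6784, G'=252/255≈0.9882, B'=255/255≈1.0000
Max=255/255, Min=173/255, Δ=Max-Min=82/255
L = (Max+Min)/2 = (255+173)/510 = 428/510 = 0.83921… → L = 83.9%
L > 0.5 → S = Δ/(2-Max-Min) = 82/(510-255-173) = 82/82 = 1 → S = 100.0%
(the 1/255 factors cancel in S and H, so raw channel differences can be used)
Max is B' → H = 60 × ((R-G)/Δ + 4) = 60 × ((173-252)/82 + 4)
  -79/82 + 4 = -0.9634… + 4 = 3.0365…
  H = 60 × 3.0365… = 182.195…° → H = 182.2°
= HSL(182.2°, 100.0%, 83.9%)


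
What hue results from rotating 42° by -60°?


New hue = (H + rotation) mod 360
New hue = (42 -60) mod 360
= -18 mod 360
= 342°


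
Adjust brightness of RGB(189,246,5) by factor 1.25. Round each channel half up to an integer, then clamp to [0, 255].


Multiply each channel by 1.25, round half up, clamp to [0, 255]
R: 189×1.25 = 236.25 → round → 236
G: 246×1.25 = 307.5 → round → 308 → clamp → 255
B: 5×1.25 = 6.25 → round → 6
= RGB(236, 255, 6)


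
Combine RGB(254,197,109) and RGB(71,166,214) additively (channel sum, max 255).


Additive: each channel = min(255, C₁+C₂)
R: 254+71 = 325 → 255
G: 197+166 = 363 → 255
B: 109+214 = 323 → 255
= RGB(255, 255, 255)


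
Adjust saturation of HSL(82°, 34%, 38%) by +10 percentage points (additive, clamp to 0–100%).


Original S = 34%
Adjustment = +10 percentage points
New S = 34 + (10) = 44
Clamp to [0, 100] → 44
= HSL(82°, 44%, 38%)


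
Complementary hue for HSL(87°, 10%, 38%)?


Complement = opposite side of color wheel = hue + 180°
H' = (87 + 180) mod 360 = 267°
S and L unchanged.
= HSL(267°, 10%, 38%)


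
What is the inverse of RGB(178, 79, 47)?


Invert: (255-R, 255-G, 255-B)
R: 255-178 = 77
G: 255-79 = 176
B: 255-47 = 208
= RGB(77, 176, 208)


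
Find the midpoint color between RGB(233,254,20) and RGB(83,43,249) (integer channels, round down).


Midpoint: each channel = ⌊(C₁+C₂)/2⌋
R: ⌊(233+83)/2⌋ = 158
G: ⌊(254+43)/2⌋ = 148
B: ⌊(20+249)/2⌋ = 134
= RGB(158, 148, 134)


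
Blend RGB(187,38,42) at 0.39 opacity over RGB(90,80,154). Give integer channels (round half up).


C = α×F + (1-α)×B, with 1-α = 0.61
R: 0.39×187 + 0.61×90 = 72.93 + 54.90 = 127.83 → 128
G: 0.39×38 + 0.61×80 = 14.82 + 48.80 = 63.62 → 64
B: 0.39×42 + 0.61×154 = 16.38 + 93.94 = 110.32 → 110
= RGB(128, 64, 110)


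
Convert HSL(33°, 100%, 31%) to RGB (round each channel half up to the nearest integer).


H=33°, S=1.00, L=0.31
C = (1-|2L-1|)×S = (1-|-0.38|)×1.00 = 0.62
H' = H/60 = 33/60 ≈ 0.5500; X = C×(1-|H' mod 2 - 1|) = 0.341
m = L - C/2 = 0.31 - 0.31 = 0
Sector ⌊H'⌋ = 0 → (R',G',B') = (0.62, 0.341, 0.0)
RGB = ((R'+m)×255, (G'+m)×255, (B'+m)×255) = (158.1, 86.955, 0.0)
Round half up → RGB(158, 87, 0)


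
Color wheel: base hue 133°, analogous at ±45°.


Base hue: 133°
Left analog: (133 - 45) mod 360 = 88°
Right analog: (133 + 45) mod 360 = 178°
Analogous hues = 88° and 178°


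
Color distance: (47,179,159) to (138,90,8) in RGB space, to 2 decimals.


d = √[(R₁-R₂)² + (G₁-G₂)² + (B₁-B₂)²]
d = √[(47-138)² + (179-90)² + (159-8)²]
d = √[8281 + 7921 + 22801]
d = √39003
d ≈ 197.49


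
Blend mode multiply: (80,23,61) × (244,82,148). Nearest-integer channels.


Multiply: C = A×B/255, rounded to nearest integer
R: 80×244/255 = 19520/255 ≈ 76.549 → 77
G: 23×82/255 = 1886/255 ≈ 7.396 → 7
B: 61×148/255 = 9028/255 ≈ 35.404 → 35
= RGB(77, 7, 35)


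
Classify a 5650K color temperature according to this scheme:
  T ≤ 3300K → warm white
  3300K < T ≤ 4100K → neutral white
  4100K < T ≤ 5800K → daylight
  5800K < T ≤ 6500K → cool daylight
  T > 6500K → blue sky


Temperature: 5650K
4100K < 5650K ≤ 5800K → daylight
Classification: daylight


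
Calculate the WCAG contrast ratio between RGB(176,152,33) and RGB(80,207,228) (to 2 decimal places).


Linearize each sRGB channel c=v/255: c/12.92 if c ≤ 0.04045 else ((c+0.055)/1.055)^2.4
L = 0.2126×R_lin + 0.7152×G_lin + 0.0722×B_lin
Color 1 (176,152,33):
  R=176: 176/255≈0.6902 > 0.04045 → ((0.6902+0.055)/1.055)^2.4 ≈ 0.43415
  G=152: 152/255≈0.5961 > 0.04045 → ((0.5961+0.055)/1.055)^2.4 ≈ 0.31399
  B=33: 33/255≈0.1294 > 0.04045 → ((0.1294+0.055)/1.055)^2.4 ≈ 0.01521
  L1 = 0.2126×0.43415 + 0.7152×0.31399 + 0.0722×0.01521 ≈ 0.31796
Color 2 (80,207,228):
  R=80: 80/255≈0.3137 > 0.04045 → ((0.3137+0.055)/1.055)^2.4 ≈ 0.08022
  G=207: 207/255≈0.8118 > 0.04045 → ((0.8118+0.055)/1.055)^2.4 ≈ 0.62396
  B=228: 228/255≈0.8941 > 0.04045 → ((0.8941+0.055)/1.055)^2.4 ≈ 0.77582
  L2 = 0.2126×0.08022 + 0.7152×0.62396 + 0.0722×0.77582 ≈ 0.51933
Lighter = 0.51933, Darker = 0.31796
Ratio = (L_lighter + 0.05) / (L_darker + 0.05)
Ratio = (0.51933 + 0.05) / (0.31796 + 0.05) = 0.56933 / 0.36796 ≈ 1.5472
Ratio ≈ 1.55:1


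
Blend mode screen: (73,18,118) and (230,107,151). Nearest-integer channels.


Screen: C = 255 - (255-A)×(255-B)/255, rounded to nearest integer
R: 255 - (255-73)×(255-230)/255 = 255 - 4550/255 ≈ 255 - 17.843 = 237.157 → 237
G: 255 - (255-18)×(255-107)/255 = 255 - 35076/255 ≈ 255 - 137.553 = 117.447 → 117
B: 255 - (255-118)×(255-151)/255 = 255 - 14248/255 ≈ 255 - 55.875 = 199.125 → 199
= RGB(237, 117, 199)


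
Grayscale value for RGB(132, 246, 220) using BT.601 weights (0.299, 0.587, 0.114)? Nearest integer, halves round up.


Gray = 0.299×R + 0.587×G + 0.114×B
Gray = 0.299×132 + 0.587×246 + 0.114×220
Gray = 39.468 + 144.402 + 25.080
Gray = 208.950 → round half up → 209
Gray = 209


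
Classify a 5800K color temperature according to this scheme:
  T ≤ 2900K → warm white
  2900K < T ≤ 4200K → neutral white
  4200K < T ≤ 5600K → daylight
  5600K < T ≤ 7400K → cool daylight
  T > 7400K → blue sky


Temperature: 5800K
5600K < 5800K ≤ 7400K → cool daylight
Classification: cool daylight


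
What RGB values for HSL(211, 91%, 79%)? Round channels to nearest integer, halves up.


H=211°, S=0.91, L=0.79
C = (1-|2L-1|)×S = (1-|0.58|)×0.91 = 0.3822
H' = H/60 = 211/60 ≈ 3.5167; X = C×(1-|H' mod 2 - 1|) = 0.18473
m = L - C/2 = 0.79 - 0.1911 = 0.5989
Sector ⌊H'⌋ = 3 → (R',G',B') = (0.0, 0.18473, 0.3822)
RGB = ((R'+m)×255, (G'+m)×255, (B'+m)×255) = (152.7195, 199.82565, 250.1805)
Round half up → RGB(153, 200, 250)


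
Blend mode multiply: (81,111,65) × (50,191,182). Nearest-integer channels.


Multiply: C = A×B/255, rounded to nearest integer
R: 81×50/255 = 4050/255 ≈ 15.882 → 16
G: 111×191/255 = 21201/255 ≈ 83.141 → 83
B: 65×182/255 = 11830/255 ≈ 46.392 → 46
= RGB(16, 83, 46)


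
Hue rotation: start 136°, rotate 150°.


New hue = (H + rotation) mod 360
New hue = (136 + 150) mod 360
= 286 mod 360
= 286°


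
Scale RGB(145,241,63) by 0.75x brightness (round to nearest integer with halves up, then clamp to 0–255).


Multiply each channel by 0.75, round half up, clamp to [0, 255]
R: 145×0.75 = 108.75 → round → 109
G: 241×0.75 = 180.75 → round → 181
B: 63×0.75 = 47.25 → round → 47
= RGB(109, 181, 47)


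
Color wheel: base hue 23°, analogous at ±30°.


Base hue: 23°
Left analog: (23 - 30) mod 360 = 353°
Right analog: (23 + 30) mod 360 = 53°
Analogous hues = 353° and 53°


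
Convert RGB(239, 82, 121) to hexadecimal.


R = 239 → EF (hex)
G = 82 → 52 (hex)
B = 121 → 79 (hex)
Hex = #EF5279


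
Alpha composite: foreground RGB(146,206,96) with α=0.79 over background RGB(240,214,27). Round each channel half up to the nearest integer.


C = α×F + (1-α)×B, with 1-α = 0.21
R: 0.79×146 + 0.21×240 = 115.34 + 50.40 = 165.74 → 166
G: 0.79×206 + 0.21×214 = 162.74 + 44.94 = 207.68 → 208
B: 0.79×96 + 0.21×27 = 75.84 + 5.67 = 81.51 → 82
= RGB(166, 208, 82)


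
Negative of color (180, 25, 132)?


Invert: (255-R, 255-G, 255-B)
R: 255-180 = 75
G: 255-25 = 230
B: 255-132 = 123
= RGB(75, 230, 123)


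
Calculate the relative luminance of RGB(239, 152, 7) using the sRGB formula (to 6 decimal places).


Linearize each channel (sRGB transfer function): c = v/255; c_lin = c/12.92 if c ≤ 0.04045, else ((c+0.055)/1.055)^2.4
  R: 239/255 ≈ 0.937255 > 0.04045 → ((0.937255+0.055)/1.055)^2.4 ≈ 0.863157
  G: 152/255 ≈ 0.596078 > 0.04045 → ((0.596078+0.055)/1.055)^2.4 ≈ 0.313989
  B: 7/255 ≈ 0.027451 ≤ 0.04045 → 0.027451/12.92 ≈ 0.002125
R_lin = 0.863157, G_lin = 0.313989, B_lin = 0.002125
L = 0.2126×R + 0.7152×G + 0.0722×B
L = 0.2126×0.863157 + 0.7152×0.313989 + 0.0722×0.002125
L ≈ 0.408225


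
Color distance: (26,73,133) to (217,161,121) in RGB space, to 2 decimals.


d = √[(R₁-R₂)² + (G₁-G₂)² + (B₁-B₂)²]
d = √[(26-217)² + (73-161)² + (133-121)²]
d = √[36481 + 7744 + 144]
d = √44369
d ≈ 210.64


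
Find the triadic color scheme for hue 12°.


Triadic: equally spaced at 120° intervals
H1 = 12°
H2 = (12 + 120) mod 360 = 132°
H3 = (12 + 240) mod 360 = 252°
Triadic = 12°, 132°, 252°


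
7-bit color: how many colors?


Colors = 2^bits = 2^7
= 128 colors


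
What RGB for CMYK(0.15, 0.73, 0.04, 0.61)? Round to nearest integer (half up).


R = 255 × (1-C) × (1-K) = 255 × 0.85 × 0.39 = 84.5325 → 85
G = 255 × (1-M) × (1-K) = 255 × 0.27 × 0.39 = 26.8515 → 27
B = 255 × (1-Y) × (1-K) = 255 × 0.96 × 0.39 = 95.472 → 95
= RGB(85, 27, 95)


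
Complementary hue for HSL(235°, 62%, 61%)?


Complement = opposite side of color wheel = hue + 180°
H' = (235 + 180) mod 360 = 55°
S and L unchanged.
= HSL(55°, 62%, 61%)


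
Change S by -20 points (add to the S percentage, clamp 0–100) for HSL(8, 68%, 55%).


Original S = 68%
Adjustment = -20 percentage points
New S = 68 + (-20) = 48
Clamp to [0, 100] → 48
= HSL(8°, 48%, 55%)


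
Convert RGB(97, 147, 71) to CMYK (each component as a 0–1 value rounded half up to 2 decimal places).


R'=97/255≈0.3804, G'=147/255≈0.5765, B'=71/255≈0.2784
K = 1 - max(R',G',B') = 1 - 147/255 = 108/255 = 0.42352… → 0.42
(1-R'-K)/(1-K) simplifies to (max-R)/max with max = 147:
C = (147-97)/147 = 50/147 = 0.34013… → 0.34
M = (147-147)/147 = 0/147 = 0 → 0.00
Y = (147-71)/147 = 76/147 = 0.51700… → 0.52
= CMYK(0.34, 0.00, 0.52, 0.42)


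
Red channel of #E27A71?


Color: #E27A71
R = E2 = 226
G = 7A = 122
B = 71 = 113
Red = 226


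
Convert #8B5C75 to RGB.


8B → 139 (R)
5C → 92 (G)
75 → 117 (B)
= RGB(139, 92, 117)


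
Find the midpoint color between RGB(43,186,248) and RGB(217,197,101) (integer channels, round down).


Midpoint: each channel = ⌊(C₁+C₂)/2⌋
R: ⌊(43+217)/2⌋ = 130
G: ⌊(186+197)/2⌋ = 191
B: ⌊(248+101)/2⌋ = 174
= RGB(130, 191, 174)


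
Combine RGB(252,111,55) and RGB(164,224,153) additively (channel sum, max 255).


Additive: each channel = min(255, C₁+C₂)
R: 252+164 = 416 → 255
G: 111+224 = 335 → 255
B: 55+153 = 208 → 208
= RGB(255, 255, 208)


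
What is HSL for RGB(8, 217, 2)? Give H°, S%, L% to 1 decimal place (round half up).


Normalize: R'=8/255≈0.0314, G'=217/255≈0.8510, B'=2/255≈0.0078
Max=217/255, Min=2/255, Δ=Max-Min=215/255
L = (Max+Min)/2 = (217+2)/510 = 219/510 = 0.42941… → L = 42.9%
L ≤ 0.5 → S = Δ/(Max+Min) = 215/(217+2) = 215/219 = 0.98173… → S = 98.2%
(the 1/255 factors cancel in S and H, so raw channel differences can be used)
Max is G' → H = 60 × ((B-R)/Δ + 2) = 60 × ((2-8)/215 + 2)
  -6/215 + 2 = -0.0279… + 2 = 1.9720…
  H = 60 × 1.9720… = 118.325…° → H = 118.3°
= HSL(118.3°, 98.2%, 42.9%)


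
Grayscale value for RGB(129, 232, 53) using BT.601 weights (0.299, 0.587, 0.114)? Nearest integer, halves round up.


Gray = 0.299×R + 0.587×G + 0.114×B
Gray = 0.299×129 + 0.587×232 + 0.114×53
Gray = 38.571 + 136.184 + 6.042
Gray = 180.797 → round half up → 181
Gray = 181


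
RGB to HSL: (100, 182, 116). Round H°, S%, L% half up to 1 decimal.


Normalize: R'=100/255≈0.3922, G'=182/255≈0.7137, B'=116/255≈0.4549
Max=182/255, Min=100/255, Δ=Max-Min=82/255
L = (Max+Min)/2 = (182+100)/510 = 282/510 = 0.55294… → L = 55.3%
L > 0.5 → S = Δ/(2-Max-Min) = 82/(510-182-100) = 82/228 = 0.35964… → S = 36.0%
(the 1/255 factors cancel in S and H, so raw channel differences can be used)
Max is G' → H = 60 × ((B-R)/Δ + 2) = 60 × ((116-100)/82 + 2)
  16/82 + 2 = 0.1951… + 2 = 2.1951…
  H = 60 × 2.1951… = 131.707…° → H = 131.7°
= HSL(131.7°, 36.0%, 55.3%)


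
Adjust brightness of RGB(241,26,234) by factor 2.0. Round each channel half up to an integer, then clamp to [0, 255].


Multiply each channel by 2.0, round half up, clamp to [0, 255]
R: 241×2.0 = 482 → clamp → 255
G: 26×2.0 = 52
B: 234×2.0 = 468 → clamp → 255
= RGB(255, 52, 255)


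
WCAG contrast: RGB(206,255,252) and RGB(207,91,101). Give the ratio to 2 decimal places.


Linearize each sRGB channel c=v/255: c/12.92 if c ≤ 0.04045 else ((c+0.055)/1.055)^2.4
L = 0.2126×R_lin + 0.7152×G_lin + 0.0722×B_lin
Color 1 (206,255,252):
  R=206: 206/255≈0.8078 > 0.04045 → ((0.8078+0.055)/1.055)^2.4 ≈ 0.61721
  G=255: 255/255≈1.0000 > 0.04045 → ((1.0000+0.055)/1.055)^2.4 ≈ 1.00000
  B=252: 252/255≈0.9882 > 0.04045 → ((0.9882+0.055)/1.055)^2.4 ≈ 0.97345
  L1 = 0.2126×0.61721 + 0.7152×1.00000 + 0.0722×0.97345 ≈ 0.91670
Color 2 (207,91,101):
  R=207: 207/255≈0.8118 > 0.04045 → ((0.8118+0.055)/1.055)^2.4 ≈ 0.62396
  G=91: 91/255≈0.3569 > 0.04045 → ((0.3569+0.055)/1.055)^2.4 ≈ 0.10462
  B=101: 101/255≈0.3961 > 0.04045 → ((0.3961+0.055)/1.055)^2.4 ≈ 0.13014
  L2 = 0.2126×0.62396 + 0.7152×0.10462 + 0.0722×0.13014 ≈ 0.21687
Lighter = 0.91670, Darker = 0.21687
Ratio = (L_lighter + 0.05) / (L_darker + 0.05)
Ratio = (0.91670 + 0.05) / (0.21687 + 0.05) = 0.96670 / 0.26687 ≈ 3.6223
Ratio ≈ 3.62:1


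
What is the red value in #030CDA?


Color: #030CDA
R = 03 = 3
G = 0C = 12
B = DA = 218
Red = 3


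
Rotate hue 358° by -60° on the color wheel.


New hue = (H + rotation) mod 360
New hue = (358 -60) mod 360
= 298 mod 360
= 298°


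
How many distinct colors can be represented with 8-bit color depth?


Colors = 2^bits = 2^8
= 256 colors


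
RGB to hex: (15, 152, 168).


R = 15 → 0F (hex)
G = 152 → 98 (hex)
B = 168 → A8 (hex)
Hex = #0F98A8


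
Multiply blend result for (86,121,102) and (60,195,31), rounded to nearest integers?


Multiply: C = A×B/255, rounded to nearest integer
R: 86×60/255 = 5160/255 ≈ 20.235 → 20
G: 121×195/255 = 23595/255 ≈ 92.529 → 93
B: 102×31/255 = 3162/255 ≈ 12.400 → 12
= RGB(20, 93, 12)


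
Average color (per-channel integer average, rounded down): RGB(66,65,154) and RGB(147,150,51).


Midpoint: each channel = ⌊(C₁+C₂)/2⌋
R: ⌊(66+147)/2⌋ = 106
G: ⌊(65+150)/2⌋ = 107
B: ⌊(154+51)/2⌋ = 102
= RGB(106, 107, 102)


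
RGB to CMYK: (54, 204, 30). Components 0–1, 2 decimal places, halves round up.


R'=54/255≈0.2118, G'=204/255≈0.8000, B'=30/255≈0.1176
K = 1 - max(R',G',B') = 1 - 204/255 = 51/255 = 0.2 → 0.20
(1-R'-K)/(1-K) simplifies to (max-R)/max with max = 204:
C = (204-54)/204 = 150/204 = 0.73529… → 0.74
M = (204-204)/204 = 0/204 = 0 → 0.00
Y = (204-30)/204 = 174/204 = 0.85294… → 0.85
= CMYK(0.74, 0.00, 0.85, 0.20)
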